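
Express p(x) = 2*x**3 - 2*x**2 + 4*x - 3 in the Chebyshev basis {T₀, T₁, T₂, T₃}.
(-4)T₀ + (11/2)T₁ - T₂ + (1/2)T₃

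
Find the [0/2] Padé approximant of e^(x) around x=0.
1/(x**2/2 - x + 1)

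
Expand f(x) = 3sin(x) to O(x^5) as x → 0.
3*x - x**3/2 + O(x**5)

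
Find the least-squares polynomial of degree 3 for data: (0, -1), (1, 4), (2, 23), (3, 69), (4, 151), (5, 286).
-23/21 + (160/63)x + (29/42)x² + (37/18)x³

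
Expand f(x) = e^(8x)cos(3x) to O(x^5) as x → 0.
1 + 8*x + 55*x**2/2 + 148*x**3/3 + 721*x**4/24 + O(x**5)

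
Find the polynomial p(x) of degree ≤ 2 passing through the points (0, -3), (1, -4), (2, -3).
x**2 - 2*x - 3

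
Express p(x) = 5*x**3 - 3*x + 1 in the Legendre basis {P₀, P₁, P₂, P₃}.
P₀ + (2)P₃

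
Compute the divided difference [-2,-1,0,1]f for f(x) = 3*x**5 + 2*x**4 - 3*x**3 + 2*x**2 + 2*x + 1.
8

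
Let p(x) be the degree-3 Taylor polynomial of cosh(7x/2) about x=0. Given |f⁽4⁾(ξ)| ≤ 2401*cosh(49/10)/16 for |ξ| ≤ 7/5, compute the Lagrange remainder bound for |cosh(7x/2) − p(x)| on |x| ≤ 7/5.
5764801*cosh(49/10)/240000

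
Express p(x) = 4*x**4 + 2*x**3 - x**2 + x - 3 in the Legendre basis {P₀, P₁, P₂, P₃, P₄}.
(-38/15)P₀ + (11/5)P₁ + (34/21)P₂ + (4/5)P₃ + (32/35)P₄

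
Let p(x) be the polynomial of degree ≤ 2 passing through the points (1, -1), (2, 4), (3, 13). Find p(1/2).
-2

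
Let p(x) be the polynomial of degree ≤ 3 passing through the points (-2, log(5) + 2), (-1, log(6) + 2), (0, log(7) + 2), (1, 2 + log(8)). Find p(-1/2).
log(2**(3/8)*21**(9/16)*5**(15/16)/5) + 2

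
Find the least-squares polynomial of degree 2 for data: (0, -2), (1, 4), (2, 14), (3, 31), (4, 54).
-61/35 + (153/70)x + (41/14)x²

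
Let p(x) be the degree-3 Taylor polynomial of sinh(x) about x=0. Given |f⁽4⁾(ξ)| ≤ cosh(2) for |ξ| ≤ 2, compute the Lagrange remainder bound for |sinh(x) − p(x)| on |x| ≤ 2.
2*cosh(2)/3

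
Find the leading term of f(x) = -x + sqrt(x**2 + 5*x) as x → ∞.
5/2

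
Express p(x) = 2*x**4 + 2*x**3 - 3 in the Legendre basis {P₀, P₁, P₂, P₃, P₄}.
(-13/5)P₀ + (6/5)P₁ + (8/7)P₂ + (4/5)P₃ + (16/35)P₄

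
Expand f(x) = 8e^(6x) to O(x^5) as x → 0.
8 + 48*x + 144*x**2 + 288*x**3 + 432*x**4 + O(x**5)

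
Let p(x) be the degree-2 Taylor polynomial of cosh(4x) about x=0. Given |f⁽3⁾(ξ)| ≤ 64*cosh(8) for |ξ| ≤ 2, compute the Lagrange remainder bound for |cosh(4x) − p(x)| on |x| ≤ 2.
256*cosh(8)/3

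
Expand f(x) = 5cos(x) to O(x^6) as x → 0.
5 - 5*x**2/2 + 5*x**4/24 + O(x**6)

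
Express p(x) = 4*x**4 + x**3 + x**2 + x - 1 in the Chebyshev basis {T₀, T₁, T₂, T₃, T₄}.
T₀ + (7/4)T₁ + (5/2)T₂ + (1/4)T₃ + (1/2)T₄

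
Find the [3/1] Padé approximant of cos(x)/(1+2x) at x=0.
(x**3/48 - 43*x**2/84 + x/168 + 1)/(337*x/168 + 1)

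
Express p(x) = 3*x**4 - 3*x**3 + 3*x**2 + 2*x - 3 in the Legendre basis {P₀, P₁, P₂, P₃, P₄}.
(-7/5)P₀ + (1/5)P₁ + (26/7)P₂ + (-6/5)P₃ + (24/35)P₄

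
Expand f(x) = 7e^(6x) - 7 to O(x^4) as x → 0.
42*x + 126*x**2 + 252*x**3 + O(x**4)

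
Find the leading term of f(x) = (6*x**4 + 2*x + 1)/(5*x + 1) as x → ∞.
6*x**3/5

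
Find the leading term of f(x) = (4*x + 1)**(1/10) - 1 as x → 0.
2*x/5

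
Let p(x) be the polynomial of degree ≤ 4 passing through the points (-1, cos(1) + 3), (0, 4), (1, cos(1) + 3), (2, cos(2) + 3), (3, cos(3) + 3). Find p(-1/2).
-35*cos(1)/128 + 7*cos(2)/32 - 5*cos(3)/128 + 131/32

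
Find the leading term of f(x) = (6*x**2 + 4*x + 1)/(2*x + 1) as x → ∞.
3*x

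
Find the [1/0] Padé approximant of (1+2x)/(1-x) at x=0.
3*x + 1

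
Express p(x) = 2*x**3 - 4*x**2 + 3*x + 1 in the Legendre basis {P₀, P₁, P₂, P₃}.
(-1/3)P₀ + (21/5)P₁ + (-8/3)P₂ + (4/5)P₃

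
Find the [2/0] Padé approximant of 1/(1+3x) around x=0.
9*x**2 - 3*x + 1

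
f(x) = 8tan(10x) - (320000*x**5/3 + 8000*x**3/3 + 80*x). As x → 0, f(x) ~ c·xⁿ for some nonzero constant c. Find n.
7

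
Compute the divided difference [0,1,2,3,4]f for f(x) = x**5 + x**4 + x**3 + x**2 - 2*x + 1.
11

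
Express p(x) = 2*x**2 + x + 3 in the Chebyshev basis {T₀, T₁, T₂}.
(4)T₀ + T₁ + T₂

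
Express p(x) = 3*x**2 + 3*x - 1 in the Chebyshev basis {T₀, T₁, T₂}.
(1/2)T₀ + (3)T₁ + (3/2)T₂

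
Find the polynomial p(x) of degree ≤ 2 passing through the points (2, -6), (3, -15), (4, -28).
-2*x**2 + x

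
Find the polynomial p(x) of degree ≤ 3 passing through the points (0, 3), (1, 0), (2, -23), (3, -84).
-3*x**3 - x**2 + x + 3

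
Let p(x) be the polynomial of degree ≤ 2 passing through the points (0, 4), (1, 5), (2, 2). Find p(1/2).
5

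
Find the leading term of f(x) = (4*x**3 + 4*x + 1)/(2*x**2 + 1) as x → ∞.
2*x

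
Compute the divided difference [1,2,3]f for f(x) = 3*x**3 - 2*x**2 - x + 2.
16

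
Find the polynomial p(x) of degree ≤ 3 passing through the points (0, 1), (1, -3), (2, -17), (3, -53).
-2*x**3 + x**2 - 3*x + 1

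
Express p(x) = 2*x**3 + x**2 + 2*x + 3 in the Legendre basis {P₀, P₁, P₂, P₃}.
(10/3)P₀ + (16/5)P₁ + (2/3)P₂ + (4/5)P₃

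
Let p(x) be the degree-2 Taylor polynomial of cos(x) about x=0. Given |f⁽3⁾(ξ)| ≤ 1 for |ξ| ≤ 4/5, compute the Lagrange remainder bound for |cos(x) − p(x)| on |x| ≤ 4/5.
32/375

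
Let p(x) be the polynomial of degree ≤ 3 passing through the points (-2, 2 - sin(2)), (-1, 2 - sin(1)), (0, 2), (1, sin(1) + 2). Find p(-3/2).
-7*sin(1)/8 - 5*sin(2)/16 + 2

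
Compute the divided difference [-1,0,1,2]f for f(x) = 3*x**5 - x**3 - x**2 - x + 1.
14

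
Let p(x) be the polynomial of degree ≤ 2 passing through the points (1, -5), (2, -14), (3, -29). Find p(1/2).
-11/4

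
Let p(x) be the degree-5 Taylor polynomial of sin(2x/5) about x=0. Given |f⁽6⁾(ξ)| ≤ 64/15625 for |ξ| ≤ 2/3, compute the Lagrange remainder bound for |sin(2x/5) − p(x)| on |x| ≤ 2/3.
256/512578125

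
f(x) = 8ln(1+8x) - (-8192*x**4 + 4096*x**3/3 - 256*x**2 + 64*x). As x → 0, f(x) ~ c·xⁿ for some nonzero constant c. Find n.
5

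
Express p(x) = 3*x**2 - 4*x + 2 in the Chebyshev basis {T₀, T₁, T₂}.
(7/2)T₀ + (-4)T₁ + (3/2)T₂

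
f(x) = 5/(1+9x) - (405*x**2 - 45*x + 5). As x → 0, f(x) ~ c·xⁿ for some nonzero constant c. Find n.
3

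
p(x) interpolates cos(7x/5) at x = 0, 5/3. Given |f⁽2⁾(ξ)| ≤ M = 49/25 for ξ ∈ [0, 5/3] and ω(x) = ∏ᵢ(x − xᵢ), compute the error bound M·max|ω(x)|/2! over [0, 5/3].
49/72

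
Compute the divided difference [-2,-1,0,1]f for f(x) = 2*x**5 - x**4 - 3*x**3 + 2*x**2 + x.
9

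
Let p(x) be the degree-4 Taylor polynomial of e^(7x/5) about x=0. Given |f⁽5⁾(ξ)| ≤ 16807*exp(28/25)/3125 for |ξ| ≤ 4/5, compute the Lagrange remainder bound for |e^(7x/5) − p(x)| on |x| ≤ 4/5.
2151296*exp(28/25)/146484375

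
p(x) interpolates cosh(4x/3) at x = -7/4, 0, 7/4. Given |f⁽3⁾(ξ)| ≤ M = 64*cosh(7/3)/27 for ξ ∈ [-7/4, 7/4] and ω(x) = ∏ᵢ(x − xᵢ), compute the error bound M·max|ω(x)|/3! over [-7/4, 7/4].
343*sqrt(3)*cosh(7/3)/729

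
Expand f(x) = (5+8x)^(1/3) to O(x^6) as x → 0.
5**(1/3) + 8*5**(1/3)*x/15 - 64*5**(1/3)*x**2/225 + 512*5**(1/3)*x**3/2025 - 8192*5**(1/3)*x**4/30375 + 720896*5**(1/3)*x**5/2278125 + O(x**6)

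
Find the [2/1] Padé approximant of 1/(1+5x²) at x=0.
1 - 5*x**2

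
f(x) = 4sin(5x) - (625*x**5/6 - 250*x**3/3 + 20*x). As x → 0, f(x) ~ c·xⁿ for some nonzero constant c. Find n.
7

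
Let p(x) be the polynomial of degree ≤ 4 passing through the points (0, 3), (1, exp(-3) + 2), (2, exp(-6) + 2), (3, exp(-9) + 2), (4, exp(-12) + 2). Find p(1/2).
(-70*exp(6) - 5 + 28*exp(3) + 140*exp(9) + 291*exp(12))*exp(-12)/128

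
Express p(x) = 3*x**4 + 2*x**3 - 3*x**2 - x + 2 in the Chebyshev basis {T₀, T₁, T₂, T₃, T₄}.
(13/8)T₀ + (1/2)T₁ + (1/2)T₃ + (3/8)T₄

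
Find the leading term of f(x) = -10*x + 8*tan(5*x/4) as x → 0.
125*x**3/24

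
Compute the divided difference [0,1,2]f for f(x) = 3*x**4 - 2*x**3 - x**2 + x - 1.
14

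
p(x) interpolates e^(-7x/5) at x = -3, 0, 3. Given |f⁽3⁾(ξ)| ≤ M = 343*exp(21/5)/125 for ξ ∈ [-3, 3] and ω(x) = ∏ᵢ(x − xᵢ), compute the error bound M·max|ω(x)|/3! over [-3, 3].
343*sqrt(3)*exp(21/5)/125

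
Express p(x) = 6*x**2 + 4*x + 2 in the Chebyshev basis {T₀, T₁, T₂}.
(5)T₀ + (4)T₁ + (3)T₂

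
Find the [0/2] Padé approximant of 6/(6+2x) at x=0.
1/(x/3 + 1)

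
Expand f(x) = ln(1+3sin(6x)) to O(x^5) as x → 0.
18*x - 162*x**2 + 1836*x**3 - 24300*x**4 + O(x**5)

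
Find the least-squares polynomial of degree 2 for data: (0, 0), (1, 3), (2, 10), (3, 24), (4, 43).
6/35 + (-31/70)x + (39/14)x²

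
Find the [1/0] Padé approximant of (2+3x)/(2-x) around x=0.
2*x + 1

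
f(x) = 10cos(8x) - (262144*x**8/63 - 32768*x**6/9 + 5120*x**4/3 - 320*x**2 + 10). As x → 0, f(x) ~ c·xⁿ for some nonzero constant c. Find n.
10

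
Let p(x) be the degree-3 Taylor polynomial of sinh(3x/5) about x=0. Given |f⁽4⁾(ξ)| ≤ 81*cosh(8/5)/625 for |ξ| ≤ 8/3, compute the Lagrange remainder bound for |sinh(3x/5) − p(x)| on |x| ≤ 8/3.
512*cosh(8/5)/1875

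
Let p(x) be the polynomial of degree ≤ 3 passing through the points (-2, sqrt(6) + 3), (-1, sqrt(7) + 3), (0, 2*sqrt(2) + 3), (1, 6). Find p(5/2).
-189*sqrt(2)/8 - 35*sqrt(6)/16 + 135*sqrt(7)/16 + 363/16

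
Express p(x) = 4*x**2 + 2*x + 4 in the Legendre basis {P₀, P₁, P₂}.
(16/3)P₀ + (2)P₁ + (8/3)P₂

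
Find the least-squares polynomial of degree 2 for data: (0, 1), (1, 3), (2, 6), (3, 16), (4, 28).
44/35 + (-71/70)x + (27/14)x²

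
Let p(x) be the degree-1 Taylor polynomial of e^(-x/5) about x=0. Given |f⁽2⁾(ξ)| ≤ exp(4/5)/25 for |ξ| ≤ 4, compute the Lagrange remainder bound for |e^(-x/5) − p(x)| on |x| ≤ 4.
8*exp(4/5)/25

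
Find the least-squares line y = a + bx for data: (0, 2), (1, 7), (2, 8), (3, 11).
a = 14/5, b = 14/5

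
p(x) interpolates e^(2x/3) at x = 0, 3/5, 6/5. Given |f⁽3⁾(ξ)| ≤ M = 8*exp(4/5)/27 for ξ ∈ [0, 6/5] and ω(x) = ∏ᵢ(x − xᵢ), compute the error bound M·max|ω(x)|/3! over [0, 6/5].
8*sqrt(3)*exp(4/5)/3375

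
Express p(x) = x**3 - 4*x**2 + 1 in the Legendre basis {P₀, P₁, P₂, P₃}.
(-1/3)P₀ + (3/5)P₁ + (-8/3)P₂ + (2/5)P₃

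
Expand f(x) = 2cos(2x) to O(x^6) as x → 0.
2 - 4*x**2 + 4*x**4/3 + O(x**6)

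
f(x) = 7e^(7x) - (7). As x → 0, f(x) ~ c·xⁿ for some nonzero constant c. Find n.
1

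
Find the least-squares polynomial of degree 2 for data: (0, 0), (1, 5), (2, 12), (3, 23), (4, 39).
11/35 + (76/35)x + (13/7)x²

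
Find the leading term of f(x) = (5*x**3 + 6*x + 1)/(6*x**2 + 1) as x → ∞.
5*x/6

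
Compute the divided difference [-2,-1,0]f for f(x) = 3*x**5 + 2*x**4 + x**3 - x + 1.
-34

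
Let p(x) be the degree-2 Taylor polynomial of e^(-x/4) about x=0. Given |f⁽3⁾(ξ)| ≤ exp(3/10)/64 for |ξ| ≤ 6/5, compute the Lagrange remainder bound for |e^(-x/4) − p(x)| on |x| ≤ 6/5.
9*exp(3/10)/2000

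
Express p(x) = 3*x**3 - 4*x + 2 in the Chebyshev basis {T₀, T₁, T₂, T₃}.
(2)T₀ + (-7/4)T₁ + (3/4)T₃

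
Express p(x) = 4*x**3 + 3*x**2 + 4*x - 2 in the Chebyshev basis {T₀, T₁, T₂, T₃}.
(-1/2)T₀ + (7)T₁ + (3/2)T₂ + T₃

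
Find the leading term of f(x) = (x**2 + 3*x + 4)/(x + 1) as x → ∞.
x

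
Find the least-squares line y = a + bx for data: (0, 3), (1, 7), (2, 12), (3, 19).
a = 23/10, b = 53/10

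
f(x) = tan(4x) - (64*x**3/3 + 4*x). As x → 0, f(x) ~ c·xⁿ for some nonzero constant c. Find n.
5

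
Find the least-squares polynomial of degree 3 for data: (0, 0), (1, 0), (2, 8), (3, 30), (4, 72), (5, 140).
(-2)x + x² + x³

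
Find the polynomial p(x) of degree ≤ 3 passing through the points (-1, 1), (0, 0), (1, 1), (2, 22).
3*x**3 + x**2 - 3*x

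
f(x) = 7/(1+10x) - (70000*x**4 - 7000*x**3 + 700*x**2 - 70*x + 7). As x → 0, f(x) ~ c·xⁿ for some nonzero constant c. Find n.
5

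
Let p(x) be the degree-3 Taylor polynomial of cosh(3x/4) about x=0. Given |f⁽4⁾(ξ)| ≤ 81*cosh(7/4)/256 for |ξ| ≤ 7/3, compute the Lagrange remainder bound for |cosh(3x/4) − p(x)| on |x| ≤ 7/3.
2401*cosh(7/4)/6144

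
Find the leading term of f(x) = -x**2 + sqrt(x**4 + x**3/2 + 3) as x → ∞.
x/4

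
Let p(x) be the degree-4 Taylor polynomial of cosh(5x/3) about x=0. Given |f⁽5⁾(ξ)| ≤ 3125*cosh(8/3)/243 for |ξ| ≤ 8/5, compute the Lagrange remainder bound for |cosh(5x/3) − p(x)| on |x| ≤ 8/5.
4096*cosh(8/3)/3645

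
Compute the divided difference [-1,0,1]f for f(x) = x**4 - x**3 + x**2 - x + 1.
2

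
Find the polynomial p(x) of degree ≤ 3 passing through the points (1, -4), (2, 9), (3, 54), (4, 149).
3*x**3 - 2*x**2 - 2*x - 3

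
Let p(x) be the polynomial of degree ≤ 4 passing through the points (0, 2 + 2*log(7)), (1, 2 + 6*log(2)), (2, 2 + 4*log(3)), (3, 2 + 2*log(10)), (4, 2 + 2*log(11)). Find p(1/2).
2 + log(128*11**(59/64)*3**(13/16)*5**(7/16)*7**(35/64)/297)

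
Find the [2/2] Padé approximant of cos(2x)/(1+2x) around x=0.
(-7*x**2/3 + x/3 + 1)/(x**2/3 + 7*x/3 + 1)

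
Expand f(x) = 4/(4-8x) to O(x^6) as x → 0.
1 + 2*x + 4*x**2 + 8*x**3 + 16*x**4 + 32*x**5 + O(x**6)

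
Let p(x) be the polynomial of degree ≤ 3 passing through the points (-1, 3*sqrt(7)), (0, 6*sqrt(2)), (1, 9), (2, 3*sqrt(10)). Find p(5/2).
-315/16 - 15*sqrt(7)/16 + 63*sqrt(2)/8 + 105*sqrt(10)/16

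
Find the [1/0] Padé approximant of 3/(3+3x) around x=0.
1 - x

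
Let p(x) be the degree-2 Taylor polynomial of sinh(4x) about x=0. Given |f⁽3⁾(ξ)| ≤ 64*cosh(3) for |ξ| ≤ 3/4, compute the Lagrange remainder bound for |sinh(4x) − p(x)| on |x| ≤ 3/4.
9*cosh(3)/2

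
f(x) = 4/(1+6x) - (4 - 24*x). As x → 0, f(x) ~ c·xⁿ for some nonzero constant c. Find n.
2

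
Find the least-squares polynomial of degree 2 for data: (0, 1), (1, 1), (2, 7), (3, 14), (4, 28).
33/35 + (-111/70)x + (29/14)x²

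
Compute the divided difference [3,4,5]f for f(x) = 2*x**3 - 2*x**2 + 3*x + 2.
22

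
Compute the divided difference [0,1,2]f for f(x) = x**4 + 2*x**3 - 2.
13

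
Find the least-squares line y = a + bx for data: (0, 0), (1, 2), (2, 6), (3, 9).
a = -2/5, b = 31/10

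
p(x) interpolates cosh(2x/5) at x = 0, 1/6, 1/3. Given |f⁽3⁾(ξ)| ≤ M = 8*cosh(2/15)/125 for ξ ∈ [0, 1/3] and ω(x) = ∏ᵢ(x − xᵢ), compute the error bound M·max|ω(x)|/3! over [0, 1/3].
sqrt(3)*cosh(2/15)/91125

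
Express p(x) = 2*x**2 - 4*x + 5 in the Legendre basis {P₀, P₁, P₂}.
(17/3)P₀ + (-4)P₁ + (4/3)P₂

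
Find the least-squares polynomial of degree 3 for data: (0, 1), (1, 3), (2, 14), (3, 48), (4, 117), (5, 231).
8/7 + (2/7)x + (-6/7)x² + (2)x³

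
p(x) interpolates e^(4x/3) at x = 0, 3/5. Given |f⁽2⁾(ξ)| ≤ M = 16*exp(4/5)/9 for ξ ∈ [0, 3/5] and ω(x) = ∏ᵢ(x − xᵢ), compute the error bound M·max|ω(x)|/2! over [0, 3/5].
2*exp(4/5)/25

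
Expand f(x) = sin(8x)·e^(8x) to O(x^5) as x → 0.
8*x + 64*x**2 + 512*x**3/3 + O(x**5)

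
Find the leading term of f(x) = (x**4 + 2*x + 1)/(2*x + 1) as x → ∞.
x**3/2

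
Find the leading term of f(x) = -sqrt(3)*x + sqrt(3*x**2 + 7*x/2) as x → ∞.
7*sqrt(3)/12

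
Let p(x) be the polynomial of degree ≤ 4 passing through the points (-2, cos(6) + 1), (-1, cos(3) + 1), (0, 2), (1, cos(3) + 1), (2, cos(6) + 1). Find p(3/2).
21*cos(3)/16 + 15*cos(6)/64 + 29/64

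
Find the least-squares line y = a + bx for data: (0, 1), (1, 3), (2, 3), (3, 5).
a = 6/5, b = 6/5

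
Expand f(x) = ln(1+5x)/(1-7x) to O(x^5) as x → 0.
5*x + 45*x**2/2 + 1195*x**3/6 + 14855*x**4/12 + O(x**5)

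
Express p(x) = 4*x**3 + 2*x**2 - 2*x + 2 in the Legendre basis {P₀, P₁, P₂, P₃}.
(8/3)P₀ + (2/5)P₁ + (4/3)P₂ + (8/5)P₃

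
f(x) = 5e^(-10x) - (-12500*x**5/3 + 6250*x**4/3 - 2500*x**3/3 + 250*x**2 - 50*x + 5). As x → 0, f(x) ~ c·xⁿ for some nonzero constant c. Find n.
6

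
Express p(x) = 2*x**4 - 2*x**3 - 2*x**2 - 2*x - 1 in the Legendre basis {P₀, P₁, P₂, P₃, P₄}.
(-19/15)P₀ + (-16/5)P₁ + (-4/21)P₂ + (-4/5)P₃ + (16/35)P₄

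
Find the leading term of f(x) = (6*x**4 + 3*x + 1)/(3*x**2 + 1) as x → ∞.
2*x**2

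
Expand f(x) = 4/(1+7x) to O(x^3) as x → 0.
4 - 28*x + 196*x**2 + O(x**3)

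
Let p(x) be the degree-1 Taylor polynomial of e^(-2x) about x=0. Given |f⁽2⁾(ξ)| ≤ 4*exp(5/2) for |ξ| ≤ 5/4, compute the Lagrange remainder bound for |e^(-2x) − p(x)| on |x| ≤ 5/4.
25*exp(5/2)/8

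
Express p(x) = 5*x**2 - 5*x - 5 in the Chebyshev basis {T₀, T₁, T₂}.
(-5/2)T₀ + (-5)T₁ + (5/2)T₂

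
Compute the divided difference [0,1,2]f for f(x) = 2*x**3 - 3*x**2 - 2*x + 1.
3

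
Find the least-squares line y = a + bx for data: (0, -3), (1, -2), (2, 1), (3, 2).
a = -16/5, b = 9/5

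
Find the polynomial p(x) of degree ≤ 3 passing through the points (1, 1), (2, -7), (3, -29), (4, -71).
-x**3 - x**2 + 2*x + 1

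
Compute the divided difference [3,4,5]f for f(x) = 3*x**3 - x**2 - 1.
35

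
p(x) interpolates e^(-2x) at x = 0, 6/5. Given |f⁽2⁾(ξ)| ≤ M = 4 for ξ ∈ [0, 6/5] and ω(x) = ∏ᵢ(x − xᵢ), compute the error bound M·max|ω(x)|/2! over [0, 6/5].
18/25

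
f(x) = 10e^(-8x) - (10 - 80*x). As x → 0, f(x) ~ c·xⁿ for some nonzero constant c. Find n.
2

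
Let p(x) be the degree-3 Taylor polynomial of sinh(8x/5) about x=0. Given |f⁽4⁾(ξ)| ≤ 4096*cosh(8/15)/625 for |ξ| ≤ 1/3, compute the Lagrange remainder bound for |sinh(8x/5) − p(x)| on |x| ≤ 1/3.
512*cosh(8/15)/151875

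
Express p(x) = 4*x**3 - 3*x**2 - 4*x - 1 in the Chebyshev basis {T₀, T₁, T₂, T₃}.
(-5/2)T₀ - T₁ + (-3/2)T₂ + T₃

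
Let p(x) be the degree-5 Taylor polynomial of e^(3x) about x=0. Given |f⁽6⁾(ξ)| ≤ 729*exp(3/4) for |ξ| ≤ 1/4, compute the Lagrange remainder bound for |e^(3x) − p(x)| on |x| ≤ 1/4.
81*exp(3/4)/327680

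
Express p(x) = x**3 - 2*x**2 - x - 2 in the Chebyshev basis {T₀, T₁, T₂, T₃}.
(-3)T₀ + (-1/4)T₁ - T₂ + (1/4)T₃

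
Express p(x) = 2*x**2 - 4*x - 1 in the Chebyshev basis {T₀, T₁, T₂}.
(-4)T₁ + T₂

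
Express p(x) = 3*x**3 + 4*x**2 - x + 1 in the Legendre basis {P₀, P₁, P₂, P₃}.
(7/3)P₀ + (4/5)P₁ + (8/3)P₂ + (6/5)P₃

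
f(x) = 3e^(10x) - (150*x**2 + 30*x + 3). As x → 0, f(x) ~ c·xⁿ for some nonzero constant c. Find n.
3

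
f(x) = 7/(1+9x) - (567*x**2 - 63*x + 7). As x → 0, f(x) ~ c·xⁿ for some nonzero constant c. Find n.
3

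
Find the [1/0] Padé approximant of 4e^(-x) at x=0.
4 - 4*x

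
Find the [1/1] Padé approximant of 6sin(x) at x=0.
6*x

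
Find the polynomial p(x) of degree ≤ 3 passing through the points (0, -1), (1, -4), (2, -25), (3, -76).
-2*x**3 - 3*x**2 + 2*x - 1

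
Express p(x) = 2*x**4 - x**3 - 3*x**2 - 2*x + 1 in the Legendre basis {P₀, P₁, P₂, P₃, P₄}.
(2/5)P₀ + (-13/5)P₁ + (-6/7)P₂ + (-2/5)P₃ + (16/35)P₄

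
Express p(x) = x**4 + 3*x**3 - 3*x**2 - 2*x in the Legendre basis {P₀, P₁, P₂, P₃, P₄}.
(-4/5)P₀ + (-1/5)P₁ + (-10/7)P₂ + (6/5)P₃ + (8/35)P₄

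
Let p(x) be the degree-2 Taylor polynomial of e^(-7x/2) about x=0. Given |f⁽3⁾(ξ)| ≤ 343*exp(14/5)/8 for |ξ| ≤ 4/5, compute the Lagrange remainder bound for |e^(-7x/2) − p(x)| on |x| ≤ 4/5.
1372*exp(14/5)/375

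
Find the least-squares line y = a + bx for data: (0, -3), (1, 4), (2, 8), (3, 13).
a = -23/10, b = 26/5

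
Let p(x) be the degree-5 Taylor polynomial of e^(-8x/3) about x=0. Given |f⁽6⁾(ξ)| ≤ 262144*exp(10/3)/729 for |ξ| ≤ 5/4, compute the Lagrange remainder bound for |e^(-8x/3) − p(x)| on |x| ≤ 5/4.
12500*exp(10/3)/6561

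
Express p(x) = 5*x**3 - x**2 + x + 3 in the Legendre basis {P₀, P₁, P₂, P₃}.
(8/3)P₀ + (4)P₁ + (-2/3)P₂ + (2)P₃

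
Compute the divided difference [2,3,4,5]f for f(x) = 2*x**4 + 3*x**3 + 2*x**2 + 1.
31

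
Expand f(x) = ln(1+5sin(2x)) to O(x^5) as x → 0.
10*x - 50*x**2 + 980*x**3/3 - 7300*x**4/3 + O(x**5)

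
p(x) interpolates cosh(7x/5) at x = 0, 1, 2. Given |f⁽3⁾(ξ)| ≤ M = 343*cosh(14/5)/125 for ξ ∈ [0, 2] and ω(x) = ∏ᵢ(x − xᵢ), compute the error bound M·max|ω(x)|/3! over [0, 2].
343*sqrt(3)*cosh(14/5)/3375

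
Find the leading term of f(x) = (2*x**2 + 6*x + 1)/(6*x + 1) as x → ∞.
x/3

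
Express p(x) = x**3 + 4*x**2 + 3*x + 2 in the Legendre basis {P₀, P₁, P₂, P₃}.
(10/3)P₀ + (18/5)P₁ + (8/3)P₂ + (2/5)P₃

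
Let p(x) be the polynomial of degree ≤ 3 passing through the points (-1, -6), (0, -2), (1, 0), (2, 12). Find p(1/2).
-3/2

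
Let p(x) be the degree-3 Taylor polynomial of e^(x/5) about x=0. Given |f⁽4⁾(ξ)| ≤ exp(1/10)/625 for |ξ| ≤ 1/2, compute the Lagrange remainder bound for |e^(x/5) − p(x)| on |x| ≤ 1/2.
exp(1/10)/240000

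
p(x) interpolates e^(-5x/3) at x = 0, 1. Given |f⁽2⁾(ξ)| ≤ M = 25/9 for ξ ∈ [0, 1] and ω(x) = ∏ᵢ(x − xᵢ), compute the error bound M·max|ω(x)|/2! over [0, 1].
25/72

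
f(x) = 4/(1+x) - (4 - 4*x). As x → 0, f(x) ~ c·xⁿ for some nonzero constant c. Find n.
2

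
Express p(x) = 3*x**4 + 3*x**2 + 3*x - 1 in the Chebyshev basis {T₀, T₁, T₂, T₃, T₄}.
(13/8)T₀ + (3)T₁ + (3)T₂ + (3/8)T₄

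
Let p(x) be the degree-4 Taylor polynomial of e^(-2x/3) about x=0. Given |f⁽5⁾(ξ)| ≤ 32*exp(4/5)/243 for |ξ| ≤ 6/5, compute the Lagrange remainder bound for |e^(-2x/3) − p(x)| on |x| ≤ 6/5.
128*exp(4/5)/46875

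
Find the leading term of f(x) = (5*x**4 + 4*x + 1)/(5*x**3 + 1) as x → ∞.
x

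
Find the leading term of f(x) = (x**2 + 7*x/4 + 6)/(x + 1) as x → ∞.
x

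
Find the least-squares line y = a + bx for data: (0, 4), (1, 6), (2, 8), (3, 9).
a = 21/5, b = 17/10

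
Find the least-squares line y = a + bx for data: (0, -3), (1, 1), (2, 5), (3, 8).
a = -14/5, b = 37/10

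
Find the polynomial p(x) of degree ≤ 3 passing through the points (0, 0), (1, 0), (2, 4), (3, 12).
2*x**2 - 2*x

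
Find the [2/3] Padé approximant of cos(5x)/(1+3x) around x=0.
(1 - 125*x**2/12)/(25*x**3/4 + 25*x**2/12 + 3*x + 1)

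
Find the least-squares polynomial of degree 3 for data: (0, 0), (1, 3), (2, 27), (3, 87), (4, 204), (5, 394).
-5/63 + (-187/378)x + (229/252)x² + (323/108)x³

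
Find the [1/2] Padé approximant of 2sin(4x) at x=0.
8*x/(8*x**2/3 + 1)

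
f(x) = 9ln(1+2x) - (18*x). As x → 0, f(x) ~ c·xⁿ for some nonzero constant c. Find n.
2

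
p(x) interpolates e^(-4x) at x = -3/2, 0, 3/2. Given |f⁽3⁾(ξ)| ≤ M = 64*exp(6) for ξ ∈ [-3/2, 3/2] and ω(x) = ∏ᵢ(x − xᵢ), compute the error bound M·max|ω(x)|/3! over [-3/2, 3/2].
8*sqrt(3)*exp(6)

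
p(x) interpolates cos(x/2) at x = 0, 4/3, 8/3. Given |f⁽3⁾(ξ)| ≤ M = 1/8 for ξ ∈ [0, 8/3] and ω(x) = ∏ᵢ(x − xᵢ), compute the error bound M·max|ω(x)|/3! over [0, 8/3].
8*sqrt(3)/729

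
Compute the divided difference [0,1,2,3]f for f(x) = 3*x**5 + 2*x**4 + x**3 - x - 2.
88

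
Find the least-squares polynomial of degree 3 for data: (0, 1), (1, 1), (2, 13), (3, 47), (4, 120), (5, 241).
41/42 + (-263/252)x + (-37/42)x² + (77/36)x³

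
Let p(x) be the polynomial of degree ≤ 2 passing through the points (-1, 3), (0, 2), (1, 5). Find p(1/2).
3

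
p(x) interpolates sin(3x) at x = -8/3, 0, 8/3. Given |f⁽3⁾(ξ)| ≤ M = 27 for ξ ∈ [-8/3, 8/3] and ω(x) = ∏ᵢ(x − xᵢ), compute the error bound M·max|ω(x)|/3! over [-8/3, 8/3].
512*sqrt(3)/27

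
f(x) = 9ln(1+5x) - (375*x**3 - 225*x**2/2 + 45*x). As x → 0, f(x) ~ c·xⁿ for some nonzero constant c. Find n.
4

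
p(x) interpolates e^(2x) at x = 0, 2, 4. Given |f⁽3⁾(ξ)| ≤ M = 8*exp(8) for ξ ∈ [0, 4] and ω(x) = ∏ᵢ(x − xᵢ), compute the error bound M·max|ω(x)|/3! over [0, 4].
64*sqrt(3)*exp(8)/27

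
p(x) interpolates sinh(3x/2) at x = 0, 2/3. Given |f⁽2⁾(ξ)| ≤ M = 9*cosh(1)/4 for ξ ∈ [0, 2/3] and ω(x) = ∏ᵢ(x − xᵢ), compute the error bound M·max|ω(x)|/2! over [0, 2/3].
cosh(1)/8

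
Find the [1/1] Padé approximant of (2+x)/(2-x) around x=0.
(x/2 + 1)/(1 - x/2)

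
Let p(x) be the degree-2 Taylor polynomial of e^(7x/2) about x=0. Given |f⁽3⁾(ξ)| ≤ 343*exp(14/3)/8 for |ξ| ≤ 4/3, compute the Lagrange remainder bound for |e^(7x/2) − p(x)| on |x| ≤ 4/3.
1372*exp(14/3)/81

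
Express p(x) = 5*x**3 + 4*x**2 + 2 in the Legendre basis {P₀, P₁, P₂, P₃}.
(10/3)P₀ + (3)P₁ + (8/3)P₂ + (2)P₃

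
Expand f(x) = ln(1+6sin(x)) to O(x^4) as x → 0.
6*x - 18*x**2 + 71*x**3 + O(x**4)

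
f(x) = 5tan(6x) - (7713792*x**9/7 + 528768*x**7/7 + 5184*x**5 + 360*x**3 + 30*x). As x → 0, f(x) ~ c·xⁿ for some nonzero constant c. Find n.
11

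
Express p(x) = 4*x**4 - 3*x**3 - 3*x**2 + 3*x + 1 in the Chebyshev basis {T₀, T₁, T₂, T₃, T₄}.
T₀ + (3/4)T₁ + (1/2)T₂ + (-3/4)T₃ + (1/2)T₄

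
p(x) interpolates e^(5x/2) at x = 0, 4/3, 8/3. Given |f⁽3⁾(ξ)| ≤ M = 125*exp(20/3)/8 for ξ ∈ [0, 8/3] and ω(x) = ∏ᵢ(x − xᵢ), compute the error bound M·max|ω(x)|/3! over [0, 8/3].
1000*sqrt(3)*exp(20/3)/729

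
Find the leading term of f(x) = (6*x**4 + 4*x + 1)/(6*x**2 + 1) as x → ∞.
x**2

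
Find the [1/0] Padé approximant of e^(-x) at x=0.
1 - x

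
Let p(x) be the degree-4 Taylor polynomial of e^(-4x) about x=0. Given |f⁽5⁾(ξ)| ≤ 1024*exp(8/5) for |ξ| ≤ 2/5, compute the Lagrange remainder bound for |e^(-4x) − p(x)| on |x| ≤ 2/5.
4096*exp(8/5)/46875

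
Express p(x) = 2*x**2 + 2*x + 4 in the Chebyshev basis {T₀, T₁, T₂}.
(5)T₀ + (2)T₁ + T₂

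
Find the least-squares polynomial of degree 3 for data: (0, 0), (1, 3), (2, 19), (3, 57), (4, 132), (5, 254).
-5/63 + (569/378)x + (-23/252)x² + (215/108)x³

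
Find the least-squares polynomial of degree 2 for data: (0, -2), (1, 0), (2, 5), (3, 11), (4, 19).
-15/7 + (111/70)x + (13/14)x²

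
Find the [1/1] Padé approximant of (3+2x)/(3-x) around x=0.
(2*x/3 + 1)/(1 - x/3)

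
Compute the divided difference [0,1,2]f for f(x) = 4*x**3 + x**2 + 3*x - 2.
13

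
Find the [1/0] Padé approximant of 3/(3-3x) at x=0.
x + 1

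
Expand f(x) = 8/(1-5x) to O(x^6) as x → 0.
8 + 40*x + 200*x**2 + 1000*x**3 + 5000*x**4 + 25000*x**5 + O(x**6)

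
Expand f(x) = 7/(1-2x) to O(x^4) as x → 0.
7 + 14*x + 28*x**2 + 56*x**3 + O(x**4)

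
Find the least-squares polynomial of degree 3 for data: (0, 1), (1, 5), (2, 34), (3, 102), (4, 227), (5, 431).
5/7 + (-1/14)x + (31/14)x² + (3)x³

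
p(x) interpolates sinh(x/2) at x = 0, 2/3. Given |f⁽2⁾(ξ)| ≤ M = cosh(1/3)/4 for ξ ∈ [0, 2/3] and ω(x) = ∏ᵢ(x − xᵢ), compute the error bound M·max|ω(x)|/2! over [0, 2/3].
cosh(1/3)/72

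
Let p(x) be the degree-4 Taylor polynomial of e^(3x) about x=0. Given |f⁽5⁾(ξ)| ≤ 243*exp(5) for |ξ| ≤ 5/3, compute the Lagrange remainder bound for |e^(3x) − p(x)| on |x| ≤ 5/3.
625*exp(5)/24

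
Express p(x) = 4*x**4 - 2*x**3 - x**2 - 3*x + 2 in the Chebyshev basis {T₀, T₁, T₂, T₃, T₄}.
(3)T₀ + (-9/2)T₁ + (3/2)T₂ + (-1/2)T₃ + (1/2)T₄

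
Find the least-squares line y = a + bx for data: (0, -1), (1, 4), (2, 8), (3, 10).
a = -3/10, b = 37/10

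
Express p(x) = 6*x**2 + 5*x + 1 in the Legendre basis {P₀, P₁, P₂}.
(3)P₀ + (5)P₁ + (4)P₂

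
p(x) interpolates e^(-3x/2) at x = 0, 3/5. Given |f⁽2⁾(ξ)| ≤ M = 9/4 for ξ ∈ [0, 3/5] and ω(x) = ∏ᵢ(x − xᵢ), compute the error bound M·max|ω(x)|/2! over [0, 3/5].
81/800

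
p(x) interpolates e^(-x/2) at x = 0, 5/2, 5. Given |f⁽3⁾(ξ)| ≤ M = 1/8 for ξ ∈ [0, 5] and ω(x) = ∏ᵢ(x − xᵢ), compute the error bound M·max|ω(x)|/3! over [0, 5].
125*sqrt(3)/1728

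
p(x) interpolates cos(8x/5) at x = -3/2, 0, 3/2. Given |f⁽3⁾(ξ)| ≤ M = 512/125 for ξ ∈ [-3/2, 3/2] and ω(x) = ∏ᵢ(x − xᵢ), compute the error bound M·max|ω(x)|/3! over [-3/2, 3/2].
64*sqrt(3)/125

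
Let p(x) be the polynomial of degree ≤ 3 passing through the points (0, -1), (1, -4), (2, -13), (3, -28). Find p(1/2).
-7/4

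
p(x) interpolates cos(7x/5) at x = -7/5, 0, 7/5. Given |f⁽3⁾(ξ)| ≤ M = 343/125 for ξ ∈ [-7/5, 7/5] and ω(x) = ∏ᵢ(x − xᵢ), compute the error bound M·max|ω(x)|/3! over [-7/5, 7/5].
117649*sqrt(3)/421875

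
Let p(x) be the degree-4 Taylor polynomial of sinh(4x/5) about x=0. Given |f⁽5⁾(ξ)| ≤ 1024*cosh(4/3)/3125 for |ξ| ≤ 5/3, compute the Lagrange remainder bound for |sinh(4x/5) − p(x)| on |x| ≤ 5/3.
128*cosh(4/3)/3645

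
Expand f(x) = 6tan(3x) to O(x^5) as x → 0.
18*x + 54*x**3 + O(x**5)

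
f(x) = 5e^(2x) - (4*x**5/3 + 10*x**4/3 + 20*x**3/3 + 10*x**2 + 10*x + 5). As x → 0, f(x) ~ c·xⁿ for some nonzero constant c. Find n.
6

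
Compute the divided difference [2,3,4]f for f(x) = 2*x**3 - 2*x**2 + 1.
16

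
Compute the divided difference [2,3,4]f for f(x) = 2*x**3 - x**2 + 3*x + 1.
17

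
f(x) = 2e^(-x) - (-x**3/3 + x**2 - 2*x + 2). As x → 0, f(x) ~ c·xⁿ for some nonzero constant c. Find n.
4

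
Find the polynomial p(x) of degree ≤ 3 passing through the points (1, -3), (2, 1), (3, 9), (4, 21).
2*x**2 - 2*x - 3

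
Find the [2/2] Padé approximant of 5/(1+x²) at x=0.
5/(x**2 + 1)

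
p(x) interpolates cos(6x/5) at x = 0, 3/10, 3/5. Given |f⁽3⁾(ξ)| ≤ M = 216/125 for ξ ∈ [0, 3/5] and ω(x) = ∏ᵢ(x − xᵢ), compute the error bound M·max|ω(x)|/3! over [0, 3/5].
27*sqrt(3)/15625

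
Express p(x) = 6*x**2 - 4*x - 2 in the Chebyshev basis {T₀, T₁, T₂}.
T₀ + (-4)T₁ + (3)T₂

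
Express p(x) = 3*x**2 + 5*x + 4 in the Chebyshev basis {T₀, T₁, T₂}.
(11/2)T₀ + (5)T₁ + (3/2)T₂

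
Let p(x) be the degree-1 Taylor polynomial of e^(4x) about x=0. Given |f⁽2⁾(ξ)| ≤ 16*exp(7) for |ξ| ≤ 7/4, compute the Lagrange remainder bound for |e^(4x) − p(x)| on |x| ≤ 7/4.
49*exp(7)/2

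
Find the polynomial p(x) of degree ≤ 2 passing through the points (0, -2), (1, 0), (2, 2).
2*x - 2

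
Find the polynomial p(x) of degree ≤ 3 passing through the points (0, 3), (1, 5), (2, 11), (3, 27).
x**3 - x**2 + 2*x + 3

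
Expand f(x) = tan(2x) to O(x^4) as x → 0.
2*x + 8*x**3/3 + O(x**4)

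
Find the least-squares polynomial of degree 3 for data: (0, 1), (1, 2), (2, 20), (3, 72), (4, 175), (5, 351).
53/63 + (-34/189)x + (-325/252)x² + (331/108)x³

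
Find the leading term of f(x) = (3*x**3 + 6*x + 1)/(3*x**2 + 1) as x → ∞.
x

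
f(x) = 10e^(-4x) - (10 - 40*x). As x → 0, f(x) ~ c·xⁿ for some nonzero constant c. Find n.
2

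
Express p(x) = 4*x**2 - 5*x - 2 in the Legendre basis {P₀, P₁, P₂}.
(-2/3)P₀ + (-5)P₁ + (8/3)P₂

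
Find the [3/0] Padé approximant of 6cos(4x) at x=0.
6 - 48*x**2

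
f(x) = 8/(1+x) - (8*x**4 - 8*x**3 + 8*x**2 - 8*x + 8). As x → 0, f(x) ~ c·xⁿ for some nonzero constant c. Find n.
5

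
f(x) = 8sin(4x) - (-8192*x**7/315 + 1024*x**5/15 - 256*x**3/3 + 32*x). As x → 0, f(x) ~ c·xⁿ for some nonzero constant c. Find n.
9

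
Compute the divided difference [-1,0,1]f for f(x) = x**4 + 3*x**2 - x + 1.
4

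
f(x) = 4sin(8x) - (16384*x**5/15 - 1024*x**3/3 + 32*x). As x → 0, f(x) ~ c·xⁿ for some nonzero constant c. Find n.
7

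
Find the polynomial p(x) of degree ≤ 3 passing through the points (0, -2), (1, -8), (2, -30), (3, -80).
-2*x**3 - 2*x**2 - 2*x - 2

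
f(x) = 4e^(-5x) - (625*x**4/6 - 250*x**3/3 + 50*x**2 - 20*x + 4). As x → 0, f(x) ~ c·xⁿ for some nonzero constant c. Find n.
5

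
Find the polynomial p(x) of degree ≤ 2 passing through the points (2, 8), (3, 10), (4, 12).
2*x + 4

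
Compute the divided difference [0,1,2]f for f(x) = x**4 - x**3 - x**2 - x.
3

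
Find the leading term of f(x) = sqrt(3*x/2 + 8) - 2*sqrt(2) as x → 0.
3*sqrt(2)*x/16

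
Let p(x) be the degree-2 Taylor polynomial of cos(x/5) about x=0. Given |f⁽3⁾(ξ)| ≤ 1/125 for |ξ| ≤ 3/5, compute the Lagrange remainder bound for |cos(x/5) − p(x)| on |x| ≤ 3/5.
9/31250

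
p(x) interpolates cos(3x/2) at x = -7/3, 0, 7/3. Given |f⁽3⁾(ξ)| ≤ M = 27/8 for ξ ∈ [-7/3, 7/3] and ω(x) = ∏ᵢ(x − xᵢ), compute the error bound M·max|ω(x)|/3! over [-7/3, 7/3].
343*sqrt(3)/216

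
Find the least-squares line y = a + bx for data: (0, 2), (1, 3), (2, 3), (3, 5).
a = 19/10, b = 9/10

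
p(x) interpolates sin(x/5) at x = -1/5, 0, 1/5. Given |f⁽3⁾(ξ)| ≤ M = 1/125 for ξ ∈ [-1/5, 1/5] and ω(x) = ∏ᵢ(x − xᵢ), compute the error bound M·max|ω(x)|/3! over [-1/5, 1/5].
sqrt(3)/421875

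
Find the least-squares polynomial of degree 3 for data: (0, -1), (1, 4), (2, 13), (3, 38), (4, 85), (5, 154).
-4/7 + (19/14)x + (13/14)x² + x³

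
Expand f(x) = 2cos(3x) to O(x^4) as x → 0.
2 - 9*x**2 + O(x**4)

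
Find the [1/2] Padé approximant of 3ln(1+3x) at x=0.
9*x/(-3*x**2/4 + 3*x/2 + 1)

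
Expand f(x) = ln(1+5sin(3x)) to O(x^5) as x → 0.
15*x - 225*x**2/2 + 2205*x**3/2 - 49275*x**4/4 + O(x**5)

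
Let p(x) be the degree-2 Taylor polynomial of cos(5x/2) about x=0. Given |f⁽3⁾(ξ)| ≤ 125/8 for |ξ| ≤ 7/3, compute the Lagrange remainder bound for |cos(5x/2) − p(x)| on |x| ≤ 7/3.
42875/1296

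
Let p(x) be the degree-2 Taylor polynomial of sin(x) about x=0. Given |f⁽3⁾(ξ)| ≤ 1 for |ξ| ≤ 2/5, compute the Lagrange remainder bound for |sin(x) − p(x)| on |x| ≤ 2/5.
4/375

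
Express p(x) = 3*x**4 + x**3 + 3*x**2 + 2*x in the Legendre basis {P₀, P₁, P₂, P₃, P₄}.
(8/5)P₀ + (13/5)P₁ + (26/7)P₂ + (2/5)P₃ + (24/35)P₄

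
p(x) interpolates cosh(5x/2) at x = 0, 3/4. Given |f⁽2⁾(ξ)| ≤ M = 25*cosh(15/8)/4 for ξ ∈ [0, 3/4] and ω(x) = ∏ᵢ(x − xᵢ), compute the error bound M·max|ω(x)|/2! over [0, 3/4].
225*cosh(15/8)/512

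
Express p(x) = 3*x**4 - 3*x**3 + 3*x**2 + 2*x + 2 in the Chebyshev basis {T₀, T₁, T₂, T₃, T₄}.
(37/8)T₀ + (-1/4)T₁ + (3)T₂ + (-3/4)T₃ + (3/8)T₄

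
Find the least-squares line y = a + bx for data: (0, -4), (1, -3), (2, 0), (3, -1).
a = -19/5, b = 6/5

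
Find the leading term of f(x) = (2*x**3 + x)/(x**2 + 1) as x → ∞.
2*x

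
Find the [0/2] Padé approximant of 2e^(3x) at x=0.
2/(9*x**2/2 - 3*x + 1)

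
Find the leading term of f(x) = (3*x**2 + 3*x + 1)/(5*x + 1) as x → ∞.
3*x/5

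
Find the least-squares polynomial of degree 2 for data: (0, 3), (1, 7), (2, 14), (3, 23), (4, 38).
113/35 + (61/35)x + (12/7)x²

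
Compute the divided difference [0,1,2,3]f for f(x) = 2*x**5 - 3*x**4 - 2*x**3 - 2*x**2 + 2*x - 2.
30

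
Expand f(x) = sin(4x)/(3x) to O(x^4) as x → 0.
4/3 - 32*x**2/9 + O(x**4)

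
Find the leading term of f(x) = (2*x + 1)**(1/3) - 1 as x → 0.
2*x/3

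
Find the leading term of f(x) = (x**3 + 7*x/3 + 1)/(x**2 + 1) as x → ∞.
x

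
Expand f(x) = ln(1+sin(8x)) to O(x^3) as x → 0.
8*x - 32*x**2 + O(x**3)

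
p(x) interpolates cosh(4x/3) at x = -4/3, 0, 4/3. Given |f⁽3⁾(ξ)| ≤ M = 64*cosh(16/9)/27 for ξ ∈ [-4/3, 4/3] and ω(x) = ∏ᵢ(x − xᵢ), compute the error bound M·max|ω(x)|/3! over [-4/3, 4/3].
4096*sqrt(3)*cosh(16/9)/19683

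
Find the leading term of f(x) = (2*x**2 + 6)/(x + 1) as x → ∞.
2*x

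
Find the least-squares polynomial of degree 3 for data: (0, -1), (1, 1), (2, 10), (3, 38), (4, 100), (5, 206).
-121/126 + (289/108)x + (-731/252)x² + (115/54)x³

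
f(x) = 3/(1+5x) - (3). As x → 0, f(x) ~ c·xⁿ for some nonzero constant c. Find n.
1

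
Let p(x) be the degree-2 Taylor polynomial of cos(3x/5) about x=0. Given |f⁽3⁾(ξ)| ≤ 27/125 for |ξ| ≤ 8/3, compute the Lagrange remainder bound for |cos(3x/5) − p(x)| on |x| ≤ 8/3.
256/375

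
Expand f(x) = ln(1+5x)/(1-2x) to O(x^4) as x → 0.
5*x - 5*x**2/2 + 110*x**3/3 + O(x**4)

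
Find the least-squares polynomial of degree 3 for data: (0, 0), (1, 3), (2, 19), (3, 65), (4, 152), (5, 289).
19/63 + (-407/189)x + (239/126)x² + (109/54)x³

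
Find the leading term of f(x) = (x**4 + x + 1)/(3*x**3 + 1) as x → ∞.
x/3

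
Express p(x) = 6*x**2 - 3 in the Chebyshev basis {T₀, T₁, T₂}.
(3)T₂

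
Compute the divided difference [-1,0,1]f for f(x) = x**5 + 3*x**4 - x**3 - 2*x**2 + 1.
1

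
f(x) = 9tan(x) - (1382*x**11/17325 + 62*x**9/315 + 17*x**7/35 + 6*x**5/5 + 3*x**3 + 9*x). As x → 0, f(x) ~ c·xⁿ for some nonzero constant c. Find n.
13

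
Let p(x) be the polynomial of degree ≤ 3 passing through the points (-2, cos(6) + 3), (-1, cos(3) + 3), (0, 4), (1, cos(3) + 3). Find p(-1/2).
cos(3)/2 - cos(6)/16 + 57/16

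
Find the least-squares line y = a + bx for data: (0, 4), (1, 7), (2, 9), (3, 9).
a = 47/10, b = 17/10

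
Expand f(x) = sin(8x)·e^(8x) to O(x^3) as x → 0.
8*x + 64*x**2 + O(x**3)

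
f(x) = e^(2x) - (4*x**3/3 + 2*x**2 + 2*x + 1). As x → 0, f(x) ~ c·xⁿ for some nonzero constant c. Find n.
4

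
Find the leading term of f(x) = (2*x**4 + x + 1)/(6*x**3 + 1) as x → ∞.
x/3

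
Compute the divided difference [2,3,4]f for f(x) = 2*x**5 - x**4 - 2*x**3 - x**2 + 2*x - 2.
496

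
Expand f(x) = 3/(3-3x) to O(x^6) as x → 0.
1 + x + x**2 + x**3 + x**4 + x**5 + O(x**6)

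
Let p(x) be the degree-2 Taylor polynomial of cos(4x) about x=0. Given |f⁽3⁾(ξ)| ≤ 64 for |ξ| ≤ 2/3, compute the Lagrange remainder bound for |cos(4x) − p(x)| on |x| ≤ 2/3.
256/81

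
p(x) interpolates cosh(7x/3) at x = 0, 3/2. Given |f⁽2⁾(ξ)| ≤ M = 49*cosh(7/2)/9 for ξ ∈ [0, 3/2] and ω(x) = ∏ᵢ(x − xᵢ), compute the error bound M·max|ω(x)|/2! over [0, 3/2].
49*cosh(7/2)/32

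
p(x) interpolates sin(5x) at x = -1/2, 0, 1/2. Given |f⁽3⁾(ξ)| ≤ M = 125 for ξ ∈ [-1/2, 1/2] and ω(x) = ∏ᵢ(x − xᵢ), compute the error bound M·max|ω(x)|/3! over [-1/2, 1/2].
125*sqrt(3)/216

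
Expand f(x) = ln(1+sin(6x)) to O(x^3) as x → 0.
6*x - 18*x**2 + O(x**3)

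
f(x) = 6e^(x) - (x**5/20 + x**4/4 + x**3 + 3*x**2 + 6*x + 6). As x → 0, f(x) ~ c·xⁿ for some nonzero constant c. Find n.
6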